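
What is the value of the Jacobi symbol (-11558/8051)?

(-11558/8051)
  = -(11558/8051)    [8051 ≡ 3 mod 4 ⇒ (-1/8051) = -1]
  = -(3507/8051)    [11558 ≡ 3507 mod 8051]
  = (8051/3507)    [QR: both ≡ 3 mod 4, sign flips]
  = (1037/3507)    [8051 ≡ 1037 mod 3507]
  = (3507/1037)    [QR: 1037 ≡ 1 mod 4, sign kept]
  = (396/1037)    [3507 ≡ 396 mod 1037]
  = (99/1037)    [1037 ≡ 5 mod 8 ⇒ (2/1037)^2 = +1]
  = (1037/99)    [QR: 1037 ≡ 1 mod 4, sign kept]
  = (47/99)    [1037 ≡ 47 mod 99]
  = -(99/47)    [QR: both ≡ 3 mod 4, sign flips]
  = -(5/47)    [99 ≡ 5 mod 47]
  = -(47/5)    [QR: 5 ≡ 1 mod 4, sign kept]
  = -(2/5)    [47 ≡ 2 mod 5]
  = (1/5)    [5 ≡ 5 mod 8 ⇒ (2/5) = -1]
  = 1    [(1/5) = 1]

1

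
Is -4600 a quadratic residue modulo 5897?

(-4600/5897)
  = (1297/5897)    [-4600 ≡ 1297 mod 5897]
  = (5897/1297)    [QR: 1297 ≡ 1 mod 4, sign kept]
  = (709/1297)    [5897 ≡ 709 mod 1297]
  = (1297/709)    [QR: 709 ≡ 1 mod 4, sign kept]
  = (588/709)    [1297 ≡ 588 mod 709]
  = (147/709)    [709 ≡ 5 mod 8 ⇒ (2/709)^2 = +1]
  = (709/147)    [QR: 709 ≡ 1 mod 4, sign kept]
  = (121/147)    [709 ≡ 121 mod 147]
  = (147/121)    [QR: 121 ≡ 1 mod 4, sign kept]
  = (26/121)    [147 ≡ 26 mod 121]
  = (13/121)    [121 ≡ 1 mod 8 ⇒ (2/121) = +1]
  = (121/13)    [QR: 13 ≡ 1 mod 4, sign kept]
  = (4/13)    [121 ≡ 4 mod 13]
  = (1/13)    [13 ≡ 5 mod 8 ⇒ (2/13)^2 = +1]
  = 1    [(1/13) = 1]
The Legendre symbol is 1, so x^2 ≡ -4600 (mod 5897) has solution.

yes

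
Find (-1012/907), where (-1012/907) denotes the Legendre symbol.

(-1012/907)
  = (802/907)    [-1012 ≡ 802 mod 907]
  = -(401/907)    [907 ≡ 3 mod 8 ⇒ (2/907) = -1]
  = -(907/401)    [QR: 401 ≡ 1 mod 4, sign kept]
  = -(105/401)    [907 ≡ 105 mod 401]
  = -(401/105)    [QR: 105 ≡ 1 mod 4, sign kept]
  = -(86/105)    [401 ≡ 86 mod 105]
  = -(43/105)    [105 ≡ 1 mod 8 ⇒ (2/105) = +1]
  = -(105/43)    [QR: 105 ≡ 1 mod 4, sign kept]
  = -(19/43)    [105 ≡ 19 mod 43]
  = (43/19)    [QR: both ≡ 3 mod 4, sign flips]
  = (5/19)    [43 ≡ 5 mod 19]
  = (19/5)    [QR: 5 ≡ 1 mod 4, sign kept]
  = (4/5)    [19 ≡ 4 mod 5]
  = (1/5)    [5 ≡ 5 mod 8 ⇒ (2/5)^2 = +1]
  = 1    [(1/5) = 1]

1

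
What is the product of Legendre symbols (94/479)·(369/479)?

By multiplicativity, (94·369/479) = (94/479)·(369/479).
First factor (94/479):
Factor out 2: 94 = 2·47. Since 479 ≡ 7 (mod 8), (2/479) = +1. Now have (47/479).
Both 47 ≡ 3 and 479 ≡ 3 (mod 4), so reciprocity gives (47/479) = -(479/47). Reduce: 479 ≡ 9 (mod 47). Now have -(9/47).
9 ≡ 1 (mod 4), so quadratic reciprocity gives (9/47) = (47/9). Reduce: 47 ≡ 2 (mod 9). Now have -(2/9).
Factor out 2: 2 = 2. Since 9 ≡ 1 (mod 8), (2/9) = +1. Now have -(1/9).
(1/9) = 1. Collecting the sign factors: -1.
Second factor (369/479):
369 ≡ 1 (mod 4), so quadratic reciprocity gives (369/479) = (479/369). Reduce: 479 ≡ 110 (mod 369). Now have (110/369).
Factor out 2: 110 = 2·55. Since 369 ≡ 1 (mod 8), (2/369) = +1. Now have (55/369).
369 ≡ 1 (mod 4), so quadratic reciprocity gives (55/369) = (369/55). Reduce: 369 ≡ 39 (mod 55). Now have (39/55).
Both 39 ≡ 3 and 55 ≡ 3 (mod 4), so reciprocity gives (39/55) = -(55/39). Reduce: 55 ≡ 16 (mod 39). Now have -(16/39).
Factor out 2: 16 = 2^4. Since 39 ≡ 7 (mod 8), (2/39) = +1, and (2/39)^4 = +1. Now have -(1/39).
(1/39) = 1. Collecting the sign factors: -1.
Product: (-1)·(-1) = 1.

1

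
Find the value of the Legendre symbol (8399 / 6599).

1

(8399 / 6599)
  = (1800 / 6599)    [8399 ≡ 1800 mod 6599]
  = (225 / 6599)    [6599 ≡ 7 mod 8 ⇒ (2 / 6599)^3 = +1]
  = (6599 / 225)    [QR: 225 ≡ 1 mod 4, sign kept]
  = (74 / 225)    [6599 ≡ 74 mod 225]
  = (37 / 225)    [225 ≡ 1 mod 8 ⇒ (2 / 225) = +1]
  = (225 / 37)    [QR: 37 ≡ 1 mod 4, sign kept]
  = (3 / 37)    [225 ≡ 3 mod 37]
  = (37 / 3)    [QR: 37 ≡ 1 mod 4, sign kept]
  = (1 / 3)    [37 ≡ 1 mod 3]
  = 1    [(1 / 3) = 1]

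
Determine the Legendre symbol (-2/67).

(-2/67)
  = -(2/67)    [67 ≡ 3 mod 4 ⇒ (-1/67) = -1]
  = (1/67)    [67 ≡ 3 mod 8 ⇒ (2/67) = -1]
  = 1    [(1/67) = 1]

1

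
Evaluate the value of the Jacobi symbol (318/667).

-1

Factor out 2: 318 = 2·159. Since 667 ≡ 3 (mod 8), (2/667) = -1. Now have -(159/667).
Both 159 ≡ 3 and 667 ≡ 3 (mod 4), so reciprocity gives (159/667) = -(667/159). Reduce: 667 ≡ 31 (mod 159). Now have (31/159).
Both 31 ≡ 3 and 159 ≡ 3 (mod 4), so reciprocity gives (31/159) = -(159/31). Reduce: 159 ≡ 4 (mod 31). Now have -(4/31).
Factor out 2: 4 = 2^2. Since 31 ≡ 7 (mod 8), (2/31) = +1, and (2/31)^2 = +1. Now have -(1/31).
(1/31) = 1. Collecting the sign factors: -1.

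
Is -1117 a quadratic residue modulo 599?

yes

(-1117|599)
  = -(1117|599)    [599 ≡ 3 mod 4 ⇒ (-1|599) = -1]
  = -(518|599)    [1117 ≡ 518 mod 599]
  = -(259|599)    [599 ≡ 7 mod 8 ⇒ (2|599) = +1]
  = (599|259)    [QR: both ≡ 3 mod 4, sign flips]
  = (81|259)    [599 ≡ 81 mod 259]
  = (259|81)    [QR: 81 ≡ 1 mod 4, sign kept]
  = (16|81)    [259 ≡ 16 mod 81]
  = (1|81)    [81 ≡ 1 mod 8 ⇒ (2|81)^4 = +1]
  = 1    [(1|81) = 1]
(-1117|599) = 1, and 599 is prime, so -1117 is a quadratic residue mod 599.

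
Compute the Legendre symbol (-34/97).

-1

(-34/97)
  = (34/97)    [97 ≡ 1 mod 4 ⇒ (-1/97) = +1]
  = (17/97)    [97 ≡ 1 mod 8 ⇒ (2/97) = +1]
  = (97/17)    [QR: 17 ≡ 1 mod 4, sign kept]
  = (12/17)    [97 ≡ 12 mod 17]
  = (3/17)    [17 ≡ 1 mod 8 ⇒ (2/17)^2 = +1]
  = (17/3)    [QR: 17 ≡ 1 mod 4, sign kept]
  = (2/3)    [17 ≡ 2 mod 3]
  = -(1/3)    [3 ≡ 3 mod 8 ⇒ (2/3) = -1]
  = -1    [(1/3) = 1]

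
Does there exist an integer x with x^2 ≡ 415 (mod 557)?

no

(415/557)
  = (557/415)    [QR: 557 ≡ 1 mod 4, sign kept]
  = (142/415)    [557 ≡ 142 mod 415]
  = (71/415)    [415 ≡ 7 mod 8 ⇒ (2/415) = +1]
  = -(415/71)    [QR: both ≡ 3 mod 4, sign flips]
  = -(60/71)    [415 ≡ 60 mod 71]
  = -(15/71)    [71 ≡ 7 mod 8 ⇒ (2/71)^2 = +1]
  = (71/15)    [QR: both ≡ 3 mod 4, sign flips]
  = (11/15)    [71 ≡ 11 mod 15]
  = -(15/11)    [QR: both ≡ 3 mod 4, sign flips]
  = -(4/11)    [15 ≡ 4 mod 11]
  = -(1/11)    [11 ≡ 3 mod 8 ⇒ (2/11)^2 = +1]
  = -1    [(1/11) = 1]
The Legendre symbol is -1, so x^2 ≡ 415 (mod 557) has no solution.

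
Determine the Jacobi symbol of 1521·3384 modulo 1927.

0

By multiplicativity, (1521·3384 / 1927) = (1521 / 1927)·(3384 / 1927).
First factor (1521 / 1927):
(1521 / 1927)
  = (1927 / 1521)    [QR: 1521 ≡ 1 mod 4, sign kept]
  = (406 / 1521)    [1927 ≡ 406 mod 1521]
  = (203 / 1521)    [1521 ≡ 1 mod 8 ⇒ (2 / 1521) = +1]
  = (1521 / 203)    [QR: 1521 ≡ 1 mod 4, sign kept]
  = (100 / 203)    [1521 ≡ 100 mod 203]
  = (25 / 203)    [203 ≡ 3 mod 8 ⇒ (2 / 203)^2 = +1]
  = (203 / 25)    [QR: 25 ≡ 1 mod 4, sign kept]
  = (3 / 25)    [203 ≡ 3 mod 25]
  = (25 / 3)    [QR: 25 ≡ 1 mod 4, sign kept]
  = (1 / 3)    [25 ≡ 1 mod 3]
  = 1    [(1 / 3) = 1]
Second factor (3384 / 1927):
(3384 / 1927)
  = (1457 / 1927)    [3384 ≡ 1457 mod 1927]
  = (1927 / 1457)    [QR: 1457 ≡ 1 mod 4, sign kept]
  = (470 / 1457)    [1927 ≡ 470 mod 1457]
  = (235 / 1457)    [1457 ≡ 1 mod 8 ⇒ (2 / 1457) = +1]
  = (1457 / 235)    [QR: 1457 ≡ 1 mod 4, sign kept]
  = (47 / 235)    [1457 ≡ 47 mod 235]
  = -(235 / 47)    [QR: both ≡ 3 mod 4, sign flips]
  = -(0 / 47)    [235 ≡ 0 mod 47]
  = 0    [numerator 0, gcd > 1]
Product: (1)·(0) = 0.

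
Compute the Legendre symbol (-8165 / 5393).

(-8165 / 5393)
  = (2621 / 5393)    [-8165 ≡ 2621 mod 5393]
  = (5393 / 2621)    [QR: 2621 ≡ 1 mod 4, sign kept]
  = (151 / 2621)    [5393 ≡ 151 mod 2621]
  = (2621 / 151)    [QR: 2621 ≡ 1 mod 4, sign kept]
  = (54 / 151)    [2621 ≡ 54 mod 151]
  = (27 / 151)    [151 ≡ 7 mod 8 ⇒ (2 / 151) = +1]
  = -(151 / 27)    [QR: both ≡ 3 mod 4, sign flips]
  = -(16 / 27)    [151 ≡ 16 mod 27]
  = -(1 / 27)    [27 ≡ 3 mod 8 ⇒ (2 / 27)^4 = +1]
  = -1    [(1 / 27) = 1]

-1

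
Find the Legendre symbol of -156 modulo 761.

1

(-156/761)
  = (156/761)    [761 ≡ 1 mod 4 ⇒ (-1/761) = +1]
  = (39/761)    [761 ≡ 1 mod 8 ⇒ (2/761)^2 = +1]
  = (761/39)    [QR: 761 ≡ 1 mod 4, sign kept]
  = (20/39)    [761 ≡ 20 mod 39]
  = (5/39)    [39 ≡ 7 mod 8 ⇒ (2/39)^2 = +1]
  = (39/5)    [QR: 5 ≡ 1 mod 4, sign kept]
  = (4/5)    [39 ≡ 4 mod 5]
  = (1/5)    [5 ≡ 5 mod 8 ⇒ (2/5)^2 = +1]
  = 1    [(1/5) = 1]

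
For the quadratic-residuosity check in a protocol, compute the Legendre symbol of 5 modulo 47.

(5 / 47)
  = (47 / 5)    [QR: 5 ≡ 1 mod 4, sign kept]
  = (2 / 5)    [47 ≡ 2 mod 5]
  = -(1 / 5)    [5 ≡ 5 mod 8 ⇒ (2 / 5) = -1]
  = -1    [(1 / 5) = 1]

-1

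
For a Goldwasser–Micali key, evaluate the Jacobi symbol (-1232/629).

1

(-1232/629)
  = (1232/629)    [629 ≡ 1 mod 4 ⇒ (-1/629) = +1]
  = (603/629)    [1232 ≡ 603 mod 629]
  = (629/603)    [QR: 629 ≡ 1 mod 4, sign kept]
  = (26/603)    [629 ≡ 26 mod 603]
  = -(13/603)    [603 ≡ 3 mod 8 ⇒ (2/603) = -1]
  = -(603/13)    [QR: 13 ≡ 1 mod 4, sign kept]
  = -(5/13)    [603 ≡ 5 mod 13]
  = -(13/5)    [QR: 5 ≡ 1 mod 4, sign kept]
  = -(3/5)    [13 ≡ 3 mod 5]
  = -(5/3)    [QR: 5 ≡ 1 mod 4, sign kept]
  = -(2/3)    [5 ≡ 2 mod 3]
  = (1/3)    [3 ≡ 3 mod 8 ⇒ (2/3) = -1]
  = 1    [(1/3) = 1]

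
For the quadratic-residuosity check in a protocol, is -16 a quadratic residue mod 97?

Reduce the numerator: -16 ≡ 81 (mod 97), so (-16/97) = (81/97).
81 ≡ 1 (mod 4), so quadratic reciprocity gives (81/97) = (97/81). Reduce: 97 ≡ 16 (mod 81). Now have (16/81).
Factor out 2: 16 = 2^4. Since 81 ≡ 1 (mod 8), (2/81) = +1, and (2/81)^4 = +1. Now have (1/81).
(1/81) = 1. Collecting the sign factors: 1.
(-16/97) = 1, and 97 is prime, so -16 is a quadratic residue mod 97.

yes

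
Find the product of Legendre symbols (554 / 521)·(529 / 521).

-1

By multiplicativity, (554·529 / 521) = (554 / 521)·(529 / 521).
First factor (554 / 521):
(554 / 521)
  = (33 / 521)    [554 ≡ 33 mod 521]
  = (521 / 33)    [QR: 33 ≡ 1 mod 4, sign kept]
  = (26 / 33)    [521 ≡ 26 mod 33]
  = (13 / 33)    [33 ≡ 1 mod 8 ⇒ (2 / 33) = +1]
  = (33 / 13)    [QR: 13 ≡ 1 mod 4, sign kept]
  = (7 / 13)    [33 ≡ 7 mod 13]
  = (13 / 7)    [QR: 13 ≡ 1 mod 4, sign kept]
  = (6 / 7)    [13 ≡ 6 mod 7]
  = (3 / 7)    [7 ≡ 7 mod 8 ⇒ (2 / 7) = +1]
  = -(7 / 3)    [QR: both ≡ 3 mod 4, sign flips]
  = -(1 / 3)    [7 ≡ 1 mod 3]
  = -1    [(1 / 3) = 1]
Second factor (529 / 521):
(529 / 521)
  = (8 / 521)    [529 ≡ 8 mod 521]
  = (1 / 521)    [521 ≡ 1 mod 8 ⇒ (2 / 521)^3 = +1]
  = 1    [(1 / 521) = 1]
Product: (-1)·(1) = -1.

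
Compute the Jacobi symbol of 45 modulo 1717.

(45/1717)
  = (1717/45)    [QR: 45 ≡ 1 mod 4, sign kept]
  = (7/45)    [1717 ≡ 7 mod 45]
  = (45/7)    [QR: 45 ≡ 1 mod 4, sign kept]
  = (3/7)    [45 ≡ 3 mod 7]
  = -(7/3)    [QR: both ≡ 3 mod 4, sign flips]
  = -(1/3)    [7 ≡ 1 mod 3]
  = -1    [(1/3) = 1]

-1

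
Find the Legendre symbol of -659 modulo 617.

Reduce the numerator: -659 ≡ 575 (mod 617), so (-659|617) = (575|617).
617 ≡ 1 (mod 4), so quadratic reciprocity gives (575|617) = (617|575). Reduce: 617 ≡ 42 (mod 575). Now have (42|575).
Factor out 2: 42 = 2·21. Since 575 ≡ 7 (mod 8), (2|575) = +1. Now have (21|575).
21 ≡ 1 (mod 4), so quadratic reciprocity gives (21|575) = (575|21). Reduce: 575 ≡ 8 (mod 21). Now have (8|21).
Factor out 2: 8 = 2^3. Since 21 ≡ 5 (mod 8), (2|21) = -1, and (2|21)^3 = -1. Now have -(1|21).
(1|21) = 1. Collecting the sign factors: -1.

-1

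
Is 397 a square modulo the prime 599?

(397/599)
  = (599/397)    [QR: 397 ≡ 1 mod 4, sign kept]
  = (202/397)    [599 ≡ 202 mod 397]
  = -(101/397)    [397 ≡ 5 mod 8 ⇒ (2/397) = -1]
  = -(397/101)    [QR: 101 ≡ 1 mod 4, sign kept]
  = -(94/101)    [397 ≡ 94 mod 101]
  = (47/101)    [101 ≡ 5 mod 8 ⇒ (2/101) = -1]
  = (101/47)    [QR: 101 ≡ 1 mod 4, sign kept]
  = (7/47)    [101 ≡ 7 mod 47]
  = -(47/7)    [QR: both ≡ 3 mod 4, sign flips]
  = -(5/7)    [47 ≡ 5 mod 7]
  = -(7/5)    [QR: 5 ≡ 1 mod 4, sign kept]
  = -(2/5)    [7 ≡ 2 mod 5]
  = (1/5)    [5 ≡ 5 mod 8 ⇒ (2/5) = -1]
  = 1    [(1/5) = 1]
The Legendre symbol is 1, so x^2 ≡ 397 (mod 599) has solution.

yes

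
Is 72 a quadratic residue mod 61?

no

(72|61)
  = (11|61)    [72 ≡ 11 mod 61]
  = (61|11)    [QR: 61 ≡ 1 mod 4, sign kept]
  = (6|11)    [61 ≡ 6 mod 11]
  = -(3|11)    [11 ≡ 3 mod 8 ⇒ (2|11) = -1]
  = (11|3)    [QR: both ≡ 3 mod 4, sign flips]
  = (2|3)    [11 ≡ 2 mod 3]
  = -(1|3)    [3 ≡ 3 mod 8 ⇒ (2|3) = -1]
  = -1    [(1|3) = 1]
(72|61) = -1, and 61 is prime, so 72 is not a quadratic residue mod 61.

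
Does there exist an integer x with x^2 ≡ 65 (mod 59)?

(65/59)
  = (6/59)    [65 ≡ 6 mod 59]
  = -(3/59)    [59 ≡ 3 mod 8 ⇒ (2/59) = -1]
  = (59/3)    [QR: both ≡ 3 mod 4, sign flips]
  = (2/3)    [59 ≡ 2 mod 3]
  = -(1/3)    [3 ≡ 3 mod 8 ⇒ (2/3) = -1]
  = -1    [(1/3) = 1]
The Legendre symbol is -1, so x^2 ≡ 65 (mod 59) has no solution.

no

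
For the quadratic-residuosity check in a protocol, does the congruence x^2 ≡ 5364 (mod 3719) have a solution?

Reduce the numerator: 5364 ≡ 1645 (mod 3719), so (5364/3719) = (1645/3719).
1645 ≡ 1 (mod 4), so quadratic reciprocity gives (1645/3719) = (3719/1645). Reduce: 3719 ≡ 429 (mod 1645). Now have (429/1645).
429 ≡ 1 (mod 4), so quadratic reciprocity gives (429/1645) = (1645/429). Reduce: 1645 ≡ 358 (mod 429). Now have (358/429).
Factor out 2: 358 = 2·179. Since 429 ≡ 5 (mod 8), (2/429) = -1. Now have -(179/429).
429 ≡ 1 (mod 4), so quadratic reciprocity gives (179/429) = (429/179). Reduce: 429 ≡ 71 (mod 179). Now have -(71/179).
Both 71 ≡ 3 and 179 ≡ 3 (mod 4), so reciprocity gives (71/179) = -(179/71). Reduce: 179 ≡ 37 (mod 71). Now have (37/71).
37 ≡ 1 (mod 4), so quadratic reciprocity gives (37/71) = (71/37). Reduce: 71 ≡ 34 (mod 37). Now have (34/37).
Factor out 2: 34 = 2·17. Since 37 ≡ 5 (mod 8), (2/37) = -1. Now have -(17/37).
17 ≡ 1 (mod 4), so quadratic reciprocity gives (17/37) = (37/17). Reduce: 37 ≡ 3 (mod 17). Now have -(3/17).
17 ≡ 1 (mod 4), so quadratic reciprocity gives (3/17) = (17/3). Reduce: 17 ≡ 2 (mod 3). Now have -(2/3).
Factor out 2: 2 = 2. Since 3 ≡ 3 (mod 8), (2/3) = -1. Now have (1/3).
(1/3) = 1. Collecting the sign factors: 1.
(5364/3719) = 1, and 3719 is prime, so 5364 is a quadratic residue mod 3719.

yes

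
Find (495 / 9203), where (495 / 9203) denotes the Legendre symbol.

-1

(495 / 9203)
  = -(9203 / 495)    [QR: both ≡ 3 mod 4, sign flips]
  = -(293 / 495)    [9203 ≡ 293 mod 495]
  = -(495 / 293)    [QR: 293 ≡ 1 mod 4, sign kept]
  = -(202 / 293)    [495 ≡ 202 mod 293]
  = (101 / 293)    [293 ≡ 5 mod 8 ⇒ (2 / 293) = -1]
  = (293 / 101)    [QR: 101 ≡ 1 mod 4, sign kept]
  = (91 / 101)    [293 ≡ 91 mod 101]
  = (101 / 91)    [QR: 101 ≡ 1 mod 4, sign kept]
  = (10 / 91)    [101 ≡ 10 mod 91]
  = -(5 / 91)    [91 ≡ 3 mod 8 ⇒ (2 / 91) = -1]
  = -(91 / 5)    [QR: 5 ≡ 1 mod 4, sign kept]
  = -(1 / 5)    [91 ≡ 1 mod 5]
  = -1    [(1 / 5) = 1]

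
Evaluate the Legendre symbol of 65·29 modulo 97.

-1

By multiplicativity, (65·29/97) = (65/97)·(29/97).
First factor (65/97):
(65/97)
  = (97/65)    [QR: 65 ≡ 1 mod 4, sign kept]
  = (32/65)    [97 ≡ 32 mod 65]
  = (1/65)    [65 ≡ 1 mod 8 ⇒ (2/65)^5 = +1]
  = 1    [(1/65) = 1]
Second factor (29/97):
(29/97)
  = (97/29)    [QR: 29 ≡ 1 mod 4, sign kept]
  = (10/29)    [97 ≡ 10 mod 29]
  = -(5/29)    [29 ≡ 5 mod 8 ⇒ (2/29) = -1]
  = -(29/5)    [QR: 5 ≡ 1 mod 4, sign kept]
  = -(4/5)    [29 ≡ 4 mod 5]
  = -(1/5)    [5 ≡ 5 mod 8 ⇒ (2/5)^2 = +1]
  = -1    [(1/5) = 1]
Product: (1)·(-1) = -1.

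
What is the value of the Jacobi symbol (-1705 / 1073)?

1

(-1705 / 1073)
  = (1705 / 1073)    [1073 ≡ 1 mod 4 ⇒ (-1 / 1073) = +1]
  = (632 / 1073)    [1705 ≡ 632 mod 1073]
  = (79 / 1073)    [1073 ≡ 1 mod 8 ⇒ (2 / 1073)^3 = +1]
  = (1073 / 79)    [QR: 1073 ≡ 1 mod 4, sign kept]
  = (46 / 79)    [1073 ≡ 46 mod 79]
  = (23 / 79)    [79 ≡ 7 mod 8 ⇒ (2 / 79) = +1]
  = -(79 / 23)    [QR: both ≡ 3 mod 4, sign flips]
  = -(10 / 23)    [79 ≡ 10 mod 23]
  = -(5 / 23)    [23 ≡ 7 mod 8 ⇒ (2 / 23) = +1]
  = -(23 / 5)    [QR: 5 ≡ 1 mod 4, sign kept]
  = -(3 / 5)    [23 ≡ 3 mod 5]
  = -(5 / 3)    [QR: 5 ≡ 1 mod 4, sign kept]
  = -(2 / 3)    [5 ≡ 2 mod 3]
  = (1 / 3)    [3 ≡ 3 mod 8 ⇒ (2 / 3) = -1]
  = 1    [(1 / 3) = 1]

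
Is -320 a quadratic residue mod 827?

yes

(-320|827)
  = -(320|827)    [827 ≡ 3 mod 4 ⇒ (-1|827) = -1]
  = -(5|827)    [827 ≡ 3 mod 8 ⇒ (2|827)^6 = +1]
  = -(827|5)    [QR: 5 ≡ 1 mod 4, sign kept]
  = -(2|5)    [827 ≡ 2 mod 5]
  = (1|5)    [5 ≡ 5 mod 8 ⇒ (2|5) = -1]
  = 1    [(1|5) = 1]
(-320|827) = 1, and 827 is prime, so -320 is a quadratic residue mod 827.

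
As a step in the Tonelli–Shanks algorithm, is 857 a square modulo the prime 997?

857 ≡ 1 (mod 4), so quadratic reciprocity gives (857/997) = (997/857). Reduce: 997 ≡ 140 (mod 857). Now have (140/857).
Factor out 2: 140 = 2^2·35. Since 857 ≡ 1 (mod 8), (2/857) = +1, and (2/857)^2 = +1. Now have (35/857).
857 ≡ 1 (mod 4), so quadratic reciprocity gives (35/857) = (857/35). Reduce: 857 ≡ 17 (mod 35). Now have (17/35).
17 ≡ 1 (mod 4), so quadratic reciprocity gives (17/35) = (35/17). Reduce: 35 ≡ 1 (mod 17). Now have (1/17).
(1/17) = 1. Collecting the sign factors: 1.
(857/997) = 1, and 997 is prime, so 857 is a quadratic residue mod 997.

yes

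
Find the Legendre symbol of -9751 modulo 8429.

(-9751|8429)
  = (7107|8429)    [-9751 ≡ 7107 mod 8429]
  = (8429|7107)    [QR: 8429 ≡ 1 mod 4, sign kept]
  = (1322|7107)    [8429 ≡ 1322 mod 7107]
  = -(661|7107)    [7107 ≡ 3 mod 8 ⇒ (2|7107) = -1]
  = -(7107|661)    [QR: 661 ≡ 1 mod 4, sign kept]
  = -(497|661)    [7107 ≡ 497 mod 661]
  = -(661|497)    [QR: 497 ≡ 1 mod 4, sign kept]
  = -(164|497)    [661 ≡ 164 mod 497]
  = -(41|497)    [497 ≡ 1 mod 8 ⇒ (2|497)^2 = +1]
  = -(497|41)    [QR: 41 ≡ 1 mod 4, sign kept]
  = -(5|41)    [497 ≡ 5 mod 41]
  = -(41|5)    [QR: 5 ≡ 1 mod 4, sign kept]
  = -(1|5)    [41 ≡ 1 mod 5]
  = -1    [(1|5) = 1]

-1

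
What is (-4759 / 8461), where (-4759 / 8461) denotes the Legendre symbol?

1

Reduce the numerator: -4759 ≡ 3702 (mod 8461), so (-4759 / 8461) = (3702 / 8461).
Factor out 2: 3702 = 2·1851. Since 8461 ≡ 5 (mod 8), (2 / 8461) = -1. Now have -(1851 / 8461).
8461 ≡ 1 (mod 4), so quadratic reciprocity gives (1851 / 8461) = (8461 / 1851). Reduce: 8461 ≡ 1057 (mod 1851). Now have -(1057 / 1851).
1057 ≡ 1 (mod 4), so quadratic reciprocity gives (1057 / 1851) = (1851 / 1057). Reduce: 1851 ≡ 794 (mod 1057). Now have -(794 / 1057).
Factor out 2: 794 = 2·397. Since 1057 ≡ 1 (mod 8), (2 / 1057) = +1. Now have -(397 / 1057).
397 ≡ 1 (mod 4), so quadratic reciprocity gives (397 / 1057) = (1057 / 397). Reduce: 1057 ≡ 263 (mod 397). Now have -(263 / 397).
397 ≡ 1 (mod 4), so quadratic reciprocity gives (263 / 397) = (397 / 263). Reduce: 397 ≡ 134 (mod 263). Now have -(134 / 263).
Factor out 2: 134 = 2·67. Since 263 ≡ 7 (mod 8), (2 / 263) = +1. Now have -(67 / 263).
Both 67 ≡ 3 and 263 ≡ 3 (mod 4), so reciprocity gives (67 / 263) = -(263 / 67). Reduce: 263 ≡ 62 (mod 67). Now have (62 / 67).
Factor out 2: 62 = 2·31. Since 67 ≡ 3 (mod 8), (2 / 67) = -1. Now have -(31 / 67).
Both 31 ≡ 3 and 67 ≡ 3 (mod 4), so reciprocity gives (31 / 67) = -(67 / 31). Reduce: 67 ≡ 5 (mod 31). Now have (5 / 31).
5 ≡ 1 (mod 4), so quadratic reciprocity gives (5 / 31) = (31 / 5). Reduce: 31 ≡ 1 (mod 5). Now have (1 / 5).
(1 / 5) = 1. Collecting the sign factors: 1.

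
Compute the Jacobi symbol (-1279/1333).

(-1279/1333)
  = (1279/1333)    [1333 ≡ 1 mod 4 ⇒ (-1/1333) = +1]
  = (1333/1279)    [QR: 1333 ≡ 1 mod 4, sign kept]
  = (54/1279)    [1333 ≡ 54 mod 1279]
  = (27/1279)    [1279 ≡ 7 mod 8 ⇒ (2/1279) = +1]
  = -(1279/27)    [QR: both ≡ 3 mod 4, sign flips]
  = -(10/27)    [1279 ≡ 10 mod 27]
  = (5/27)    [27 ≡ 3 mod 8 ⇒ (2/27) = -1]
  = (27/5)    [QR: 5 ≡ 1 mod 4, sign kept]
  = (2/5)    [27 ≡ 2 mod 5]
  = -(1/5)    [5 ≡ 5 mod 8 ⇒ (2/5) = -1]
  = -1    [(1/5) = 1]

-1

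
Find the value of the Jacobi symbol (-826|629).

(-826|629)
  = (826|629)    [629 ≡ 1 mod 4 ⇒ (-1|629) = +1]
  = (197|629)    [826 ≡ 197 mod 629]
  = (629|197)    [QR: 197 ≡ 1 mod 4, sign kept]
  = (38|197)    [629 ≡ 38 mod 197]
  = -(19|197)    [197 ≡ 5 mod 8 ⇒ (2|197) = -1]
  = -(197|19)    [QR: 197 ≡ 1 mod 4, sign kept]
  = -(7|19)    [197 ≡ 7 mod 19]
  = (19|7)    [QR: both ≡ 3 mod 4, sign flips]
  = (5|7)    [19 ≡ 5 mod 7]
  = (7|5)    [QR: 5 ≡ 1 mod 4, sign kept]
  = (2|5)    [7 ≡ 2 mod 5]
  = -(1|5)    [5 ≡ 5 mod 8 ⇒ (2|5) = -1]
  = -1    [(1|5) = 1]

-1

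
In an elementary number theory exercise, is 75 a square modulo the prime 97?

97 ≡ 1 (mod 4), so quadratic reciprocity gives (75/97) = (97/75). Reduce: 97 ≡ 22 (mod 75). Now have (22/75).
Factor out 2: 22 = 2·11. Since 75 ≡ 3 (mod 8), (2/75) = -1. Now have -(11/75).
Both 11 ≡ 3 and 75 ≡ 3 (mod 4), so reciprocity gives (11/75) = -(75/11). Reduce: 75 ≡ 9 (mod 11). Now have (9/11).
9 ≡ 1 (mod 4), so quadratic reciprocity gives (9/11) = (11/9). Reduce: 11 ≡ 2 (mod 9). Now have (2/9).
Factor out 2: 2 = 2. Since 9 ≡ 1 (mod 8), (2/9) = +1. Now have (1/9).
(1/9) = 1. Collecting the sign factors: 1.
The Legendre symbol is 1, so x^2 ≡ 75 (mod 97) has solution.

yes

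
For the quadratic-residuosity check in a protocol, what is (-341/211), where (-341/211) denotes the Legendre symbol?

1

(-341/211)
  = -(341/211)    [211 ≡ 3 mod 4 ⇒ (-1/211) = -1]
  = -(130/211)    [341 ≡ 130 mod 211]
  = (65/211)    [211 ≡ 3 mod 8 ⇒ (2/211) = -1]
  = (211/65)    [QR: 65 ≡ 1 mod 4, sign kept]
  = (16/65)    [211 ≡ 16 mod 65]
  = (1/65)    [65 ≡ 1 mod 8 ⇒ (2/65)^4 = +1]
  = 1    [(1/65) = 1]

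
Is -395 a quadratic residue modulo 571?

Reduce the numerator: -395 ≡ 176 (mod 571), so (-395/571) = (176/571).
Factor out 2: 176 = 2^4·11. Since 571 ≡ 3 (mod 8), (2/571) = -1, and (2/571)^4 = +1. Now have (11/571).
Both 11 ≡ 3 and 571 ≡ 3 (mod 4), so reciprocity gives (11/571) = -(571/11). Reduce: 571 ≡ 10 (mod 11). Now have -(10/11).
Factor out 2: 10 = 2·5. Since 11 ≡ 3 (mod 8), (2/11) = -1. Now have (5/11).
5 ≡ 1 (mod 4), so quadratic reciprocity gives (5/11) = (11/5). Reduce: 11 ≡ 1 (mod 5). Now have (1/5).
(1/5) = 1. Collecting the sign factors: 1.
The Legendre symbol is 1, so x^2 ≡ -395 (mod 571) has solution.

yes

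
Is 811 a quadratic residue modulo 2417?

no

(811|2417)
  = (2417|811)    [QR: 2417 ≡ 1 mod 4, sign kept]
  = (795|811)    [2417 ≡ 795 mod 811]
  = -(811|795)    [QR: both ≡ 3 mod 4, sign flips]
  = -(16|795)    [811 ≡ 16 mod 795]
  = -(1|795)    [795 ≡ 3 mod 8 ⇒ (2|795)^4 = +1]
  = -1    [(1|795) = 1]
The Legendre symbol is -1, so x^2 ≡ 811 (mod 2417) has no solution.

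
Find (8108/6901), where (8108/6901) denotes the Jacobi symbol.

Reduce the numerator: 8108 ≡ 1207 (mod 6901), so (8108/6901) = (1207/6901).
6901 ≡ 1 (mod 4), so quadratic reciprocity gives (1207/6901) = (6901/1207). Reduce: 6901 ≡ 866 (mod 1207). Now have (866/1207).
Factor out 2: 866 = 2·433. Since 1207 ≡ 7 (mod 8), (2/1207) = +1. Now have (433/1207).
433 ≡ 1 (mod 4), so quadratic reciprocity gives (433/1207) = (1207/433). Reduce: 1207 ≡ 341 (mod 433). Now have (341/433).
341 ≡ 1 (mod 4), so quadratic reciprocity gives (341/433) = (433/341). Reduce: 433 ≡ 92 (mod 341). Now have (92/341).
Factor out 2: 92 = 2^2·23. Since 341 ≡ 5 (mod 8), (2/341) = -1, and (2/341)^2 = +1. Now have (23/341).
341 ≡ 1 (mod 4), so quadratic reciprocity gives (23/341) = (341/23). Reduce: 341 ≡ 19 (mod 23). Now have (19/23).
Both 19 ≡ 3 and 23 ≡ 3 (mod 4), so reciprocity gives (19/23) = -(23/19). Reduce: 23 ≡ 4 (mod 19). Now have -(4/19).
Factor out 2: 4 = 2^2. Since 19 ≡ 3 (mod 8), (2/19) = -1, and (2/19)^2 = +1. Now have -(1/19).
(1/19) = 1. Collecting the sign factors: -1.

-1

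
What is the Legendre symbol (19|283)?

-1

Both 19 ≡ 3 and 283 ≡ 3 (mod 4), so reciprocity gives (19|283) = -(283|19). Reduce: 283 ≡ 17 (mod 19). Now have -(17|19).
17 ≡ 1 (mod 4), so quadratic reciprocity gives (17|19) = (19|17). Reduce: 19 ≡ 2 (mod 17). Now have -(2|17).
Factor out 2: 2 = 2. Since 17 ≡ 1 (mod 8), (2|17) = +1. Now have -(1|17).
(1|17) = 1. Collecting the sign factors: -1.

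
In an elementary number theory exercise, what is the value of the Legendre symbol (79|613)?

(79|613)
  = (613|79)    [QR: 613 ≡ 1 mod 4, sign kept]
  = (60|79)    [613 ≡ 60 mod 79]
  = (15|79)    [79 ≡ 7 mod 8 ⇒ (2|79)^2 = +1]
  = -(79|15)    [QR: both ≡ 3 mod 4, sign flips]
  = -(4|15)    [79 ≡ 4 mod 15]
  = -(1|15)    [15 ≡ 7 mod 8 ⇒ (2|15)^2 = +1]
  = -1    [(1|15) = 1]

-1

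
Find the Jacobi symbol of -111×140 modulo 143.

By multiplicativity, (-111·140 / 143) = (-111 / 143)·(140 / 143).
First factor (-111 / 143):
Pull out -1: (-111 / 143) = (-1 / 143)·(111 / 143). Since 143 ≡ 3 (mod 4), (-1 / 143) = -1. Now have -(111 / 143).
Both 111 ≡ 3 and 143 ≡ 3 (mod 4), so reciprocity gives (111 / 143) = -(143 / 111). Reduce: 143 ≡ 32 (mod 111). Now have (32 / 111).
Factor out 2: 32 = 2^5. Since 111 ≡ 7 (mod 8), (2 / 111) = +1, and (2 / 111)^5 = +1. Now have (1 / 111).
(1 / 111) = 1. Collecting the sign factors: 1.
Second factor (140 / 143):
Factor out 2: 140 = 2^2·35. Since 143 ≡ 7 (mod 8), (2 / 143) = +1, and (2 / 143)^2 = +1. Now have (35 / 143).
Both 35 ≡ 3 and 143 ≡ 3 (mod 4), so reciprocity gives (35 / 143) = -(143 / 35). Reduce: 143 ≡ 3 (mod 35). Now have -(3 / 35).
Both 3 ≡ 3 and 35 ≡ 3 (mod 4), so reciprocity gives (3 / 35) = -(35 / 3). Reduce: 35 ≡ 2 (mod 3). Now have (2 / 3).
Factor out 2: 2 = 2. Since 3 ≡ 3 (mod 8), (2 / 3) = -1. Now have -(1 / 3).
(1 / 3) = 1. Collecting the sign factors: -1.
Product: (1)·(-1) = -1.

-1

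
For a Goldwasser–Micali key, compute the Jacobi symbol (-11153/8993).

1

(-11153/8993)
  = (6833/8993)    [-11153 ≡ 6833 mod 8993]
  = (8993/6833)    [QR: 6833 ≡ 1 mod 4, sign kept]
  = (2160/6833)    [8993 ≡ 2160 mod 6833]
  = (135/6833)    [6833 ≡ 1 mod 8 ⇒ (2/6833)^4 = +1]
  = (6833/135)    [QR: 6833 ≡ 1 mod 4, sign kept]
  = (83/135)    [6833 ≡ 83 mod 135]
  = -(135/83)    [QR: both ≡ 3 mod 4, sign flips]
  = -(52/83)    [135 ≡ 52 mod 83]
  = -(13/83)    [83 ≡ 3 mod 8 ⇒ (2/83)^2 = +1]
  = -(83/13)    [QR: 13 ≡ 1 mod 4, sign kept]
  = -(5/13)    [83 ≡ 5 mod 13]
  = -(13/5)    [QR: 5 ≡ 1 mod 4, sign kept]
  = -(3/5)    [13 ≡ 3 mod 5]
  = -(5/3)    [QR: 5 ≡ 1 mod 4, sign kept]
  = -(2/3)    [5 ≡ 2 mod 3]
  = (1/3)    [3 ≡ 3 mod 8 ⇒ (2/3) = -1]
  = 1    [(1/3) = 1]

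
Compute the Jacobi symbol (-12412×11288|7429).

By multiplicativity, (-12412·11288|7429) = (-12412|7429)·(11288|7429).
First factor (-12412|7429):
(-12412|7429)
  = (12412|7429)    [7429 ≡ 1 mod 4 ⇒ (-1|7429) = +1]
  = (4983|7429)    [12412 ≡ 4983 mod 7429]
  = (7429|4983)    [QR: 7429 ≡ 1 mod 4, sign kept]
  = (2446|4983)    [7429 ≡ 2446 mod 4983]
  = (1223|4983)    [4983 ≡ 7 mod 8 ⇒ (2|4983) = +1]
  = -(4983|1223)    [QR: both ≡ 3 mod 4, sign flips]
  = -(91|1223)    [4983 ≡ 91 mod 1223]
  = (1223|91)    [QR: both ≡ 3 mod 4, sign flips]
  = (40|91)    [1223 ≡ 40 mod 91]
  = -(5|91)    [91 ≡ 3 mod 8 ⇒ (2|91)^3 = -1]
  = -(91|5)    [QR: 5 ≡ 1 mod 4, sign kept]
  = -(1|5)    [91 ≡ 1 mod 5]
  = -1    [(1|5) = 1]
Second factor (11288|7429):
(11288|7429)
  = (3859|7429)    [11288 ≡ 3859 mod 7429]
  = (7429|3859)    [QR: 7429 ≡ 1 mod 4, sign kept]
  = (3570|3859)    [7429 ≡ 3570 mod 3859]
  = -(1785|3859)    [3859 ≡ 3 mod 8 ⇒ (2|3859) = -1]
  = -(3859|1785)    [QR: 1785 ≡ 1 mod 4, sign kept]
  = -(289|1785)    [3859 ≡ 289 mod 1785]
  = -(1785|289)    [QR: 289 ≡ 1 mod 4, sign kept]
  = -(51|289)    [1785 ≡ 51 mod 289]
  = -(289|51)    [QR: 289 ≡ 1 mod 4, sign kept]
  = -(34|51)    [289 ≡ 34 mod 51]
  = (17|51)    [51 ≡ 3 mod 8 ⇒ (2|51) = -1]
  = (51|17)    [QR: 17 ≡ 1 mod 4, sign kept]
  = (0|17)    [51 ≡ 0 mod 17]
  = 0    [numerator 0, gcd > 1]
Product: (-1)·(0) = 0.

0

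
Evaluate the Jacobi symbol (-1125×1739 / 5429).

1

By multiplicativity, (-1125·1739 / 5429) = (-1125 / 5429)·(1739 / 5429).
First factor (-1125 / 5429):
Reduce the numerator: -1125 ≡ 4304 (mod 5429), so (-1125 / 5429) = (4304 / 5429).
Factor out 2: 4304 = 2^4·269. Since 5429 ≡ 5 (mod 8), (2 / 5429) = -1, and (2 / 5429)^4 = +1. Now have (269 / 5429).
269 ≡ 1 (mod 4), so quadratic reciprocity gives (269 / 5429) = (5429 / 269). Reduce: 5429 ≡ 49 (mod 269). Now have (49 / 269).
49 ≡ 1 (mod 4), so quadratic reciprocity gives (49 / 269) = (269 / 49). Reduce: 269 ≡ 24 (mod 49). Now have (24 / 49).
Factor out 2: 24 = 2^3·3. Since 49 ≡ 1 (mod 8), (2 / 49) = +1, and (2 / 49)^3 = +1. Now have (3 / 49).
49 ≡ 1 (mod 4), so quadratic reciprocity gives (3 / 49) = (49 / 3). Reduce: 49 ≡ 1 (mod 3). Now have (1 / 3).
(1 / 3) = 1. Collecting the sign factors: 1.
Second factor (1739 / 5429):
5429 ≡ 1 (mod 4), so quadratic reciprocity gives (1739 / 5429) = (5429 / 1739). Reduce: 5429 ≡ 212 (mod 1739). Now have (212 / 1739).
Factor out 2: 212 = 2^2·53. Since 1739 ≡ 3 (mod 8), (2 / 1739) = -1, and (2 / 1739)^2 = +1. Now have (53 / 1739).
53 ≡ 1 (mod 4), so quadratic reciprocity gives (53 / 1739) = (1739 / 53). Reduce: 1739 ≡ 43 (mod 53). Now have (43 / 53).
53 ≡ 1 (mod 4), so quadratic reciprocity gives (43 / 53) = (53 / 43). Reduce: 53 ≡ 10 (mod 43). Now have (10 / 43).
Factor out 2: 10 = 2·5. Since 43 ≡ 3 (mod 8), (2 / 43) = -1. Now have -(5 / 43).
5 ≡ 1 (mod 4), so quadratic reciprocity gives (5 / 43) = (43 / 5). Reduce: 43 ≡ 3 (mod 5). Now have -(3 / 5).
5 ≡ 1 (mod 4), so quadratic reciprocity gives (3 / 5) = (5 / 3). Reduce: 5 ≡ 2 (mod 3). Now have -(2 / 3).
Factor out 2: 2 = 2. Since 3 ≡ 3 (mod 8), (2 / 3) = -1. Now have (1 / 3).
(1 / 3) = 1. Collecting the sign factors: 1.
Product: (1)·(1) = 1.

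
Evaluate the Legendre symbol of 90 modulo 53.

Reduce the numerator: 90 ≡ 37 (mod 53), so (90|53) = (37|53).
37 ≡ 1 (mod 4), so quadratic reciprocity gives (37|53) = (53|37). Reduce: 53 ≡ 16 (mod 37). Now have (16|37).
Factor out 2: 16 = 2^4. Since 37 ≡ 5 (mod 8), (2|37) = -1, and (2|37)^4 = +1. Now have (1|37).
(1|37) = 1. Collecting the sign factors: 1.

1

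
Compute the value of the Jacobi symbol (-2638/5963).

-1

Reduce the numerator: -2638 ≡ 3325 (mod 5963), so (-2638/5963) = (3325/5963).
3325 ≡ 1 (mod 4), so quadratic reciprocity gives (3325/5963) = (5963/3325). Reduce: 5963 ≡ 2638 (mod 3325). Now have (2638/3325).
Factor out 2: 2638 = 2·1319. Since 3325 ≡ 5 (mod 8), (2/3325) = -1. Now have -(1319/3325).
3325 ≡ 1 (mod 4), so quadratic reciprocity gives (1319/3325) = (3325/1319). Reduce: 3325 ≡ 687 (mod 1319). Now have -(687/1319).
Both 687 ≡ 3 and 1319 ≡ 3 (mod 4), so reciprocity gives (687/1319) = -(1319/687). Reduce: 1319 ≡ 632 (mod 687). Now have (632/687).
Factor out 2: 632 = 2^3·79. Since 687 ≡ 7 (mod 8), (2/687) = +1, and (2/687)^3 = +1. Now have (79/687).
Both 79 ≡ 3 and 687 ≡ 3 (mod 4), so reciprocity gives (79/687) = -(687/79). Reduce: 687 ≡ 55 (mod 79). Now have -(55/79).
Both 55 ≡ 3 and 79 ≡ 3 (mod 4), so reciprocity gives (55/79) = -(79/55). Reduce: 79 ≡ 24 (mod 55). Now have (24/55).
Factor out 2: 24 = 2^3·3. Since 55 ≡ 7 (mod 8), (2/55) = +1, and (2/55)^3 = +1. Now have (3/55).
Both 3 ≡ 3 and 55 ≡ 3 (mod 4), so reciprocity gives (3/55) = -(55/3). Reduce: 55 ≡ 1 (mod 3). Now have -(1/3).
(1/3) = 1. Collecting the sign factors: -1.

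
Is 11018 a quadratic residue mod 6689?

yes

(11018|6689)
  = (4329|6689)    [11018 ≡ 4329 mod 6689]
  = (6689|4329)    [QR: 4329 ≡ 1 mod 4, sign kept]
  = (2360|4329)    [6689 ≡ 2360 mod 4329]
  = (295|4329)    [4329 ≡ 1 mod 8 ⇒ (2|4329)^3 = +1]
  = (4329|295)    [QR: 4329 ≡ 1 mod 4, sign kept]
  = (199|295)    [4329 ≡ 199 mod 295]
  = -(295|199)    [QR: both ≡ 3 mod 4, sign flips]
  = -(96|199)    [295 ≡ 96 mod 199]
  = -(3|199)    [199 ≡ 7 mod 8 ⇒ (2|199)^5 = +1]
  = (199|3)    [QR: both ≡ 3 mod 4, sign flips]
  = (1|3)    [199 ≡ 1 mod 3]
  = 1    [(1|3) = 1]
The Legendre symbol is 1, so x^2 ≡ 11018 (mod 6689) has solution.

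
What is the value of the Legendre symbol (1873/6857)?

1

(1873/6857)
  = (6857/1873)    [QR: 1873 ≡ 1 mod 4, sign kept]
  = (1238/1873)    [6857 ≡ 1238 mod 1873]
  = (619/1873)    [1873 ≡ 1 mod 8 ⇒ (2/1873) = +1]
  = (1873/619)    [QR: 1873 ≡ 1 mod 4, sign kept]
  = (16/619)    [1873 ≡ 16 mod 619]
  = (1/619)    [619 ≡ 3 mod 8 ⇒ (2/619)^4 = +1]
  = 1    [(1/619) = 1]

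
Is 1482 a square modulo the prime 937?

yes

Reduce the numerator: 1482 ≡ 545 (mod 937), so (1482/937) = (545/937).
545 ≡ 1 (mod 4), so quadratic reciprocity gives (545/937) = (937/545). Reduce: 937 ≡ 392 (mod 545). Now have (392/545).
Factor out 2: 392 = 2^3·49. Since 545 ≡ 1 (mod 8), (2/545) = +1, and (2/545)^3 = +1. Now have (49/545).
49 ≡ 1 (mod 4), so quadratic reciprocity gives (49/545) = (545/49). Reduce: 545 ≡ 6 (mod 49). Now have (6/49).
Factor out 2: 6 = 2·3. Since 49 ≡ 1 (mod 8), (2/49) = +1. Now have (3/49).
49 ≡ 1 (mod 4), so quadratic reciprocity gives (3/49) = (49/3). Reduce: 49 ≡ 1 (mod 3). Now have (1/3).
(1/3) = 1. Collecting the sign factors: 1.
The Legendre symbol is 1, so x^2 ≡ 1482 (mod 937) has solution.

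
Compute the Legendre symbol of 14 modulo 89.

-1

(14 / 89)
  = (7 / 89)    [89 ≡ 1 mod 8 ⇒ (2 / 89) = +1]
  = (89 / 7)    [QR: 89 ≡ 1 mod 4, sign kept]
  = (5 / 7)    [89 ≡ 5 mod 7]
  = (7 / 5)    [QR: 5 ≡ 1 mod 4, sign kept]
  = (2 / 5)    [7 ≡ 2 mod 5]
  = -(1 / 5)    [5 ≡ 5 mod 8 ⇒ (2 / 5) = -1]
  = -1    [(1 / 5) = 1]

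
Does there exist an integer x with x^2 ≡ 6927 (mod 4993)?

no

Reduce the numerator: 6927 ≡ 1934 (mod 4993), so (6927/4993) = (1934/4993).
Factor out 2: 1934 = 2·967. Since 4993 ≡ 1 (mod 8), (2/4993) = +1. Now have (967/4993).
4993 ≡ 1 (mod 4), so quadratic reciprocity gives (967/4993) = (4993/967). Reduce: 4993 ≡ 158 (mod 967). Now have (158/967).
Factor out 2: 158 = 2·79. Since 967 ≡ 7 (mod 8), (2/967) = +1. Now have (79/967).
Both 79 ≡ 3 and 967 ≡ 3 (mod 4), so reciprocity gives (79/967) = -(967/79). Reduce: 967 ≡ 19 (mod 79). Now have -(19/79).
Both 19 ≡ 3 and 79 ≡ 3 (mod 4), so reciprocity gives (19/79) = -(79/19). Reduce: 79 ≡ 3 (mod 19). Now have (3/19).
Both 3 ≡ 3 and 19 ≡ 3 (mod 4), so reciprocity gives (3/19) = -(19/3). Reduce: 19 ≡ 1 (mod 3). Now have -(1/3).
(1/3) = 1. Collecting the sign factors: -1.
(6927/4993) = -1, and 4993 is prime, so 6927 is not a quadratic residue mod 4993.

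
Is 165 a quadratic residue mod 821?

yes

(165/821)
  = (821/165)    [QR: 165 ≡ 1 mod 4, sign kept]
  = (161/165)    [821 ≡ 161 mod 165]
  = (165/161)    [QR: 161 ≡ 1 mod 4, sign kept]
  = (4/161)    [165 ≡ 4 mod 161]
  = (1/161)    [161 ≡ 1 mod 8 ⇒ (2/161)^2 = +1]
  = 1    [(1/161) = 1]
(165/821) = 1, and 821 is prime, so 165 is a quadratic residue mod 821.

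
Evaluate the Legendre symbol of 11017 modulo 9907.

(11017/9907)
  = (1110/9907)    [11017 ≡ 1110 mod 9907]
  = -(555/9907)    [9907 ≡ 3 mod 8 ⇒ (2/9907) = -1]
  = (9907/555)    [QR: both ≡ 3 mod 4, sign flips]
  = (472/555)    [9907 ≡ 472 mod 555]
  = -(59/555)    [555 ≡ 3 mod 8 ⇒ (2/555)^3 = -1]
  = (555/59)    [QR: both ≡ 3 mod 4, sign flips]
  = (24/59)    [555 ≡ 24 mod 59]
  = -(3/59)    [59 ≡ 3 mod 8 ⇒ (2/59)^3 = -1]
  = (59/3)    [QR: both ≡ 3 mod 4, sign flips]
  = (2/3)    [59 ≡ 2 mod 3]
  = -(1/3)    [3 ≡ 3 mod 8 ⇒ (2/3) = -1]
  = -1    [(1/3) = 1]

-1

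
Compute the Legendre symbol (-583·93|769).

1

By multiplicativity, (-583·93|769) = (-583|769)·(93|769).
First factor (-583|769):
Reduce the numerator: -583 ≡ 186 (mod 769), so (-583|769) = (186|769).
Factor out 2: 186 = 2·93. Since 769 ≡ 1 (mod 8), (2|769) = +1. Now have (93|769).
93 ≡ 1 (mod 4), so quadratic reciprocity gives (93|769) = (769|93). Reduce: 769 ≡ 25 (mod 93). Now have (25|93).
25 ≡ 1 (mod 4), so quadratic reciprocity gives (25|93) = (93|25). Reduce: 93 ≡ 18 (mod 25). Now have (18|25).
Factor out 2: 18 = 2·9. Since 25 ≡ 1 (mod 8), (2|25) = +1. Now have (9|25).
9 ≡ 1 (mod 4), so quadratic reciprocity gives (9|25) = (25|9). Reduce: 25 ≡ 7 (mod 9). Now have (7|9).
9 ≡ 1 (mod 4), so quadratic reciprocity gives (7|9) = (9|7). Reduce: 9 ≡ 2 (mod 7). Now have (2|7).
Factor out 2: 2 = 2. Since 7 ≡ 7 (mod 8), (2|7) = +1. Now have (1|7).
(1|7) = 1. Collecting the sign factors: 1.
Second factor (93|769):
93 ≡ 1 (mod 4), so quadratic reciprocity gives (93|769) = (769|93). Reduce: 769 ≡ 25 (mod 93). Now have (25|93).
25 ≡ 1 (mod 4), so quadratic reciprocity gives (25|93) = (93|25). Reduce: 93 ≡ 18 (mod 25). Now have (18|25).
Factor out 2: 18 = 2·9. Since 25 ≡ 1 (mod 8), (2|25) = +1. Now have (9|25).
9 ≡ 1 (mod 4), so quadratic reciprocity gives (9|25) = (25|9). Reduce: 25 ≡ 7 (mod 9). Now have (7|9).
9 ≡ 1 (mod 4), so quadratic reciprocity gives (7|9) = (9|7). Reduce: 9 ≡ 2 (mod 7). Now have (2|7).
Factor out 2: 2 = 2. Since 7 ≡ 7 (mod 8), (2|7) = +1. Now have (1|7).
(1|7) = 1. Collecting the sign factors: 1.
Product: (1)·(1) = 1.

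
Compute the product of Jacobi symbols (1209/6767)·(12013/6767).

-1

By multiplicativity, (1209·12013/6767) = (1209/6767)·(12013/6767).
First factor (1209/6767):
1209 ≡ 1 (mod 4), so quadratic reciprocity gives (1209/6767) = (6767/1209). Reduce: 6767 ≡ 722 (mod 1209). Now have (722/1209).
Factor out 2: 722 = 2·361. Since 1209 ≡ 1 (mod 8), (2/1209) = +1. Now have (361/1209).
361 ≡ 1 (mod 4), so quadratic reciprocity gives (361/1209) = (1209/361). Reduce: 1209 ≡ 126 (mod 361). Now have (126/361).
Factor out 2: 126 = 2·63. Since 361 ≡ 1 (mod 8), (2/361) = +1. Now have (63/361).
361 ≡ 1 (mod 4), so quadratic reciprocity gives (63/361) = (361/63). Reduce: 361 ≡ 46 (mod 63). Now have (46/63).
Factor out 2: 46 = 2·23. Since 63 ≡ 7 (mod 8), (2/63) = +1. Now have (23/63).
Both 23 ≡ 3 and 63 ≡ 3 (mod 4), so reciprocity gives (23/63) = -(63/23). Reduce: 63 ≡ 17 (mod 23). Now have -(17/23).
17 ≡ 1 (mod 4), so quadratic reciprocity gives (17/23) = (23/17). Reduce: 23 ≡ 6 (mod 17). Now have -(6/17).
Factor out 2: 6 = 2·3. Since 17 ≡ 1 (mod 8), (2/17) = +1. Now have -(3/17).
17 ≡ 1 (mod 4), so quadratic reciprocity gives (3/17) = (17/3). Reduce: 17 ≡ 2 (mod 3). Now have -(2/3).
Factor out 2: 2 = 2. Since 3 ≡ 3 (mod 8), (2/3) = -1. Now have (1/3).
(1/3) = 1. Collecting the sign factors: 1.
Second factor (12013/6767):
Reduce the numerator: 12013 ≡ 5246 (mod 6767), so (12013/6767) = (5246/6767).
Factor out 2: 5246 = 2·2623. Since 6767 ≡ 7 (mod 8), (2/6767) = +1. Now have (2623/6767).
Both 2623 ≡ 3 and 6767 ≡ 3 (mod 4), so reciprocity gives (2623/6767) = -(6767/2623). Reduce: 6767 ≡ 1521 (mod 2623). Now have -(1521/2623).
1521 ≡ 1 (mod 4), so quadratic reciprocity gives (1521/2623) = (2623/1521). Reduce: 2623 ≡ 1102 (mod 1521). Now have -(1102/1521).
Factor out 2: 1102 = 2·551. Since 1521 ≡ 1 (mod 8), (2/1521) = +1. Now have -(551/1521).
1521 ≡ 1 (mod 4), so quadratic reciprocity gives (551/1521) = (1521/551). Reduce: 1521 ≡ 419 (mod 551). Now have -(419/551).
Both 419 ≡ 3 and 551 ≡ 3 (mod 4), so reciprocity gives (419/551) = -(551/419). Reduce: 551 ≡ 132 (mod 419). Now have (132/419).
Factor out 2: 132 = 2^2·33. Since 419 ≡ 3 (mod 8), (2/419) = -1, and (2/419)^2 = +1. Now have (33/419).
33 ≡ 1 (mod 4), so quadratic reciprocity gives (33/419) = (419/33). Reduce: 419 ≡ 23 (mod 33). Now have (23/33).
33 ≡ 1 (mod 4), so quadratic reciprocity gives (23/33) = (33/23). Reduce: 33 ≡ 10 (mod 23). Now have (10/23).
Factor out 2: 10 = 2·5. Since 23 ≡ 7 (mod 8), (2/23) = +1. Now have (5/23).
5 ≡ 1 (mod 4), so quadratic reciprocity gives (5/23) = (23/5). Reduce: 23 ≡ 3 (mod 5). Now have (3/5).
5 ≡ 1 (mod 4), so quadratic reciprocity gives (3/5) = (5/3). Reduce: 5 ≡ 2 (mod 3). Now have (2/3).
Factor out 2: 2 = 2. Since 3 ≡ 3 (mod 8), (2/3) = -1. Now have -(1/3).
(1/3) = 1. Collecting the sign factors: -1.
Product: (1)·(-1) = -1.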